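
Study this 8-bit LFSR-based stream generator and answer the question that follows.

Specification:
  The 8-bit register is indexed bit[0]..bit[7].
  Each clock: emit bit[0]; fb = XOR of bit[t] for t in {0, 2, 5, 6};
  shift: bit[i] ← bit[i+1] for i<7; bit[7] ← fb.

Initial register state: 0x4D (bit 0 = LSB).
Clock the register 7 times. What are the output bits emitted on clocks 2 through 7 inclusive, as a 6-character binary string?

011001

reg_0 = 0x4D
clock 1: out=1, reg = 0xA6
clock 2: out=0, reg = 0x53
clock 3: out=1, reg = 0x29
clock 4: out=1, reg = 0x14
clock 5: out=0, reg = 0x8A
clock 6: out=0, reg = 0x45
clock 7: out=1, reg = 0xA2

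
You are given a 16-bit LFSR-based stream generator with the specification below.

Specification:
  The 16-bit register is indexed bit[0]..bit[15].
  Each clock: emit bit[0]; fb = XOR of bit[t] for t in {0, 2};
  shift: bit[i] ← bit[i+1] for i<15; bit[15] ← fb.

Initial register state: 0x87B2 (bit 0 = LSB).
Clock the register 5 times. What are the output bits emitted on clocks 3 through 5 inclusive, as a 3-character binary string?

reg_0 = 0x87B2
clock 1: out=0, reg = 0x43D9
clock 2: out=1, reg = 0xA1EC
clock 3: out=0, reg = 0xD0F6
clock 4: out=0, reg = 0xE87B
clock 5: out=1, reg = 0xF43D

001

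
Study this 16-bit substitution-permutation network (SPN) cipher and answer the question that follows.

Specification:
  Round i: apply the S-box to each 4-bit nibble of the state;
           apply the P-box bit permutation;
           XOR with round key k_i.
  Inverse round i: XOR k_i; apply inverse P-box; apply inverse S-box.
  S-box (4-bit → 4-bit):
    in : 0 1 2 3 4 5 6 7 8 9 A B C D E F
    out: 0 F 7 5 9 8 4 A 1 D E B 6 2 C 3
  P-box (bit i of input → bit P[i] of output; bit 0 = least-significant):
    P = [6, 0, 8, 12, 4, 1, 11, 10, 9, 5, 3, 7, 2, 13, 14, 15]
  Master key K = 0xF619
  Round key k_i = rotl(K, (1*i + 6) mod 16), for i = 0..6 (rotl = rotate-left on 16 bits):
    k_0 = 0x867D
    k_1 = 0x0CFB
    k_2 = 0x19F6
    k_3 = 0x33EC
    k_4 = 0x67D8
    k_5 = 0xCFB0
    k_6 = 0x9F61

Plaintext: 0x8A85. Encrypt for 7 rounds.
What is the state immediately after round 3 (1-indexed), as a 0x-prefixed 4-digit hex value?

s_0 = plaintext = 0x8A85
s_1 = Round(s_0, k_0) = 0x96C1
s_2 = Round(s_1, k_1) = 0xD5B4
s_3 = Round(s_2, k_2) = 0x2D24
s_4 = Round(s_3, k_3) = 0x4B9A
s_5 = Round(s_4, k_4) = 0xF86D
s_6 = Round(s_5, k_5) = 0xE5B5
s_7 = Round(s_6, k_6) = 0x4BF3

0x2D24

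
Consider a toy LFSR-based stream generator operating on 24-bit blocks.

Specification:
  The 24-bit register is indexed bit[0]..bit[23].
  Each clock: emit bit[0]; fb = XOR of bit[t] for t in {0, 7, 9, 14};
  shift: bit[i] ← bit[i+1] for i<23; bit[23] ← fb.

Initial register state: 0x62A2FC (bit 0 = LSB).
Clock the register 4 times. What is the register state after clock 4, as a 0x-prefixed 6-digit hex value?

reg_0 = 0x62A2FC
clock 1: out=0, reg = 0x31517E
clock 2: out=0, reg = 0x98A8BF
clock 3: out=1, reg = 0x4C545F
clock 4: out=1, reg = 0x262A2F

0x262A2F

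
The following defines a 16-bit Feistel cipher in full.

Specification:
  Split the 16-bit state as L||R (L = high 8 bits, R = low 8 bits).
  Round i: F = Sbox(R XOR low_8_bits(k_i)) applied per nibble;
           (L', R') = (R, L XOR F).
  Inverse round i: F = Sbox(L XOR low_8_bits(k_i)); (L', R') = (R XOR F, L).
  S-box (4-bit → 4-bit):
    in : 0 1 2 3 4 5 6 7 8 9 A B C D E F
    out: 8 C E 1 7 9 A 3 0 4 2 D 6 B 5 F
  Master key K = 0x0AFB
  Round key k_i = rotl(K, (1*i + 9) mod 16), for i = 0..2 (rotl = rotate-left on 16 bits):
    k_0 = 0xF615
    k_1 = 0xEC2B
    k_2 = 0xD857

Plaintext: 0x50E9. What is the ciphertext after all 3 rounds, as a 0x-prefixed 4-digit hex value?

s_0 = plaintext = 0x50E9
s_1 = Round(s_0, k_0) = 0xE9A6
s_2 = Round(s_1, k_1) = 0xA6E2
s_3 = Round(s_2, k_2) = 0xE27F

0xE27F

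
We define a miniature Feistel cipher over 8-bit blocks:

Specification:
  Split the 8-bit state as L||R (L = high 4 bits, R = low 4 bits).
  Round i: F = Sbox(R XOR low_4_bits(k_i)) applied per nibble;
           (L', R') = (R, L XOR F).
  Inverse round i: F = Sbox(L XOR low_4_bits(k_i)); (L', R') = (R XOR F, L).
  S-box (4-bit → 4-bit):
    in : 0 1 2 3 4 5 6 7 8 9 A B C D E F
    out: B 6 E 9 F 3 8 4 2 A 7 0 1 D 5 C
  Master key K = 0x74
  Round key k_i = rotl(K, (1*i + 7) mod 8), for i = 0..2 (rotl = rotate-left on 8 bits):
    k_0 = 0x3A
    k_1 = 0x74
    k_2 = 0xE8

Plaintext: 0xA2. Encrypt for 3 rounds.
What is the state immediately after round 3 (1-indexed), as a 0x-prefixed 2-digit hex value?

0x38

s_0 = plaintext = 0xA2
s_1 = Round(s_0, k_0) = 0x28
s_2 = Round(s_1, k_1) = 0x83
s_3 = Round(s_2, k_2) = 0x38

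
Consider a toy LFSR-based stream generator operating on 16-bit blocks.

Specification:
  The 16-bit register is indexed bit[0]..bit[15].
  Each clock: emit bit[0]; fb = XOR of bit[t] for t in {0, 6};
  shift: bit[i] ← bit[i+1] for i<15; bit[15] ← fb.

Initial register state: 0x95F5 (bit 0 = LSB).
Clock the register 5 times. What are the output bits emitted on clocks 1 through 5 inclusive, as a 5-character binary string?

10101

reg_0 = 0x95F5
clock 1: out=1, reg = 0x4AFA
clock 2: out=0, reg = 0xA57D
clock 3: out=1, reg = 0x52BE
clock 4: out=0, reg = 0x295F
clock 5: out=1, reg = 0x14AF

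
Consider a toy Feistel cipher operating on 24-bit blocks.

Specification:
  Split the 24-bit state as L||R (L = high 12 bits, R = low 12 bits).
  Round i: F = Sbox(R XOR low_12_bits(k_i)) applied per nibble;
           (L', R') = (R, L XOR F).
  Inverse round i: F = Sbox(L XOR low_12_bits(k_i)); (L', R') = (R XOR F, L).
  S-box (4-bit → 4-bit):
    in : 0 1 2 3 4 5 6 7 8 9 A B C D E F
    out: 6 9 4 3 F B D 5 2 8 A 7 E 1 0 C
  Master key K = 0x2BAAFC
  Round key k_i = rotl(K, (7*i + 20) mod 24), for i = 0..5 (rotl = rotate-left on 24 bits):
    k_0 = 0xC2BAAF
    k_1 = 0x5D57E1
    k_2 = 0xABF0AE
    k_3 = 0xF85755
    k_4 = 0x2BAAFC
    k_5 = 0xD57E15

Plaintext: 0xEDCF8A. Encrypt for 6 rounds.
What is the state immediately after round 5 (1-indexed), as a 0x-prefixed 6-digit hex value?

0x05D866

s_0 = plaintext = 0xEDCF8A
s_1 = Round(s_0, k_0) = 0xF8A597
s_2 = Round(s_1, k_1) = 0x597BD7
s_3 = Round(s_2, k_2) = 0xBD72CF
s_4 = Round(s_3, k_3) = 0x2CF05D
s_5 = Round(s_4, k_4) = 0x05D866
s_6 = Round(s_5, k_5) = 0x866D0E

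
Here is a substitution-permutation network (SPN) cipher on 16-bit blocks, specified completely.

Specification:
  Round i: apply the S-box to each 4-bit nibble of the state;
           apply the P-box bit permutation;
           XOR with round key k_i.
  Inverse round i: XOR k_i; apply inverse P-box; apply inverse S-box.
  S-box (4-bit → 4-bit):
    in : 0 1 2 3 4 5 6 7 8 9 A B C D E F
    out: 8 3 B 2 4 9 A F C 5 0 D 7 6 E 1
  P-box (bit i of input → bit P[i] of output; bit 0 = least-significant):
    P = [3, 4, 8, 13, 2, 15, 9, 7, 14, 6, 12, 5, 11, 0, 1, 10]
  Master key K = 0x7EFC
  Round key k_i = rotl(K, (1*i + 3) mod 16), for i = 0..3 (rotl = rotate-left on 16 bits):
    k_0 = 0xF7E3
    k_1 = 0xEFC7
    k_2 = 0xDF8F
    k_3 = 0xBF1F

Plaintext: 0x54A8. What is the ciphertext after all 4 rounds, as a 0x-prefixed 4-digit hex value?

s_0 = plaintext = 0x54A8
s_1 = Round(s_0, k_0) = 0xCAE3
s_2 = Round(s_1, k_1) = 0x6554
s_3 = Round(s_2, k_2) = 0x9A2A
s_4 = Round(s_3, k_3) = 0x3799

0x3799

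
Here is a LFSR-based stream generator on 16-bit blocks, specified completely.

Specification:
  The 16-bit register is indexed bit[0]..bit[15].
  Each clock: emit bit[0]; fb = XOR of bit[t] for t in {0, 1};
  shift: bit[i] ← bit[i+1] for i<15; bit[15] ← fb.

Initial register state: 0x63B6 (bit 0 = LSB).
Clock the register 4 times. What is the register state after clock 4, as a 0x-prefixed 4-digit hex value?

reg_0 = 0x63B6
clock 1: out=0, reg = 0xB1DB
clock 2: out=1, reg = 0x58ED
clock 3: out=1, reg = 0xAC76
clock 4: out=0, reg = 0xD63B

0xD63B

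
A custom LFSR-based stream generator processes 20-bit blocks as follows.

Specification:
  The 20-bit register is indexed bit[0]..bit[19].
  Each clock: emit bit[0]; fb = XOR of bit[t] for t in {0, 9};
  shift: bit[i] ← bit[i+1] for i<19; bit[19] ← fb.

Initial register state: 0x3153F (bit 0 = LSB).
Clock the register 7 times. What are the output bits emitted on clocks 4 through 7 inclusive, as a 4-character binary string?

reg_0 = 0x3153F
clock 1: out=1, reg = 0x98A9F
clock 2: out=1, reg = 0x4C54F
clock 3: out=1, reg = 0xA62A7
clock 4: out=1, reg = 0x53153
clock 5: out=1, reg = 0xA98A9
clock 6: out=1, reg = 0xD4C54
clock 7: out=0, reg = 0x6A62A

1110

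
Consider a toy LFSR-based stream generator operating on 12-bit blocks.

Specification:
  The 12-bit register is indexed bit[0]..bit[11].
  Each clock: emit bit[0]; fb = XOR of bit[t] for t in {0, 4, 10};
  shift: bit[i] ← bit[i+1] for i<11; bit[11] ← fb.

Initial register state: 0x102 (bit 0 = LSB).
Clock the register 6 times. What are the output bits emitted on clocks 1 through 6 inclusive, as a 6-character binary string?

reg_0 = 0x102
clock 1: out=0, reg = 0x081
clock 2: out=1, reg = 0x840
clock 3: out=0, reg = 0x420
clock 4: out=0, reg = 0xA10
clock 5: out=0, reg = 0xD08
clock 6: out=0, reg = 0xE84

010000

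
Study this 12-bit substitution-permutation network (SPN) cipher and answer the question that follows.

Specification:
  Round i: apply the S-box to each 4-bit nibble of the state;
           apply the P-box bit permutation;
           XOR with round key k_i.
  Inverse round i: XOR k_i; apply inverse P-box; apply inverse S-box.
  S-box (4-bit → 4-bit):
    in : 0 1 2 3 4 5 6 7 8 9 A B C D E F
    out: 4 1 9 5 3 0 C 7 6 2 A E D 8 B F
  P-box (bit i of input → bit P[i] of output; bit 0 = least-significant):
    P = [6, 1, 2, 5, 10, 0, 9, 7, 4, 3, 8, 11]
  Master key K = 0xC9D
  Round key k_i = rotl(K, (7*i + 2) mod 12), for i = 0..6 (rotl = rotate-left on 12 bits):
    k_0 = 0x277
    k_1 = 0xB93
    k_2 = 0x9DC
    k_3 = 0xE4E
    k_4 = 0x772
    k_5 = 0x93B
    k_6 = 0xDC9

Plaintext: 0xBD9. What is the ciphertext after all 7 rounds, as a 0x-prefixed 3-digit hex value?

0xA24

s_0 = plaintext = 0xBD9
s_1 = Round(s_0, k_0) = 0xBFD
s_2 = Round(s_1, k_1) = 0x43A
s_3 = Round(s_2, k_2) = 0xFE6
s_4 = Round(s_3, k_3) = 0x3F3
s_5 = Round(s_4, k_4) = 0x0A7
s_6 = Round(s_5, k_5) = 0x8FC
s_7 = Round(s_6, k_6) = 0xA24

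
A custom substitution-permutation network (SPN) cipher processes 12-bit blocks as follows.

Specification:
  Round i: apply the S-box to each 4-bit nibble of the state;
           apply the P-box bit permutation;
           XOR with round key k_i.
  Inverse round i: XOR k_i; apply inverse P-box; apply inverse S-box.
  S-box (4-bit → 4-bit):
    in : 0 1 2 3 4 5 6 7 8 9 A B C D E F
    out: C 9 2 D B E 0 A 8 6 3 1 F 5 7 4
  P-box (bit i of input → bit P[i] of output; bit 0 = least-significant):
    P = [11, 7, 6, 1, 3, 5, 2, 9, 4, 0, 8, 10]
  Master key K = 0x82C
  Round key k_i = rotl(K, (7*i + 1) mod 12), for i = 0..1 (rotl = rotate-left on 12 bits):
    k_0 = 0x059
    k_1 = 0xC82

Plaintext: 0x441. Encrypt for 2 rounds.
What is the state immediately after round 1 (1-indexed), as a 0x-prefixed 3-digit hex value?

0xE62

s_0 = plaintext = 0x441
s_1 = Round(s_0, k_0) = 0xE62
s_2 = Round(s_1, k_1) = 0xD13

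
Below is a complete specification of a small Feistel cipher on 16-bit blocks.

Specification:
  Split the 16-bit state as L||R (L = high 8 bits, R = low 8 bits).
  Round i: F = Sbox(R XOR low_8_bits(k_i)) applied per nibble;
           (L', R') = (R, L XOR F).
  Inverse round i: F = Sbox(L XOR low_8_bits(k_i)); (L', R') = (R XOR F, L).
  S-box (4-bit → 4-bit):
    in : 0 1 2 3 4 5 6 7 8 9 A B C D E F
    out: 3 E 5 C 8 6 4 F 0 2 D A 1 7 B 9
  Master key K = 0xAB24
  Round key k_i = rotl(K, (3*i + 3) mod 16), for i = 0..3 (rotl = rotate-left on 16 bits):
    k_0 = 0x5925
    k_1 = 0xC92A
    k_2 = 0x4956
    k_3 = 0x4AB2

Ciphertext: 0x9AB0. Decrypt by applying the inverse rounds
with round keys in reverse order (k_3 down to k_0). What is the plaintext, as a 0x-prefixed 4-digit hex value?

s_0 = ciphertext = 0x9AB0
s_1 = InvRound(s_0, k_3) = 0xE09A
s_2 = InvRound(s_1, k_2) = 0x3EE0
s_3 = InvRound(s_2, k_1) = 0x083E
s_4 = InvRound(s_3, k_0) = 0x6908

0x6908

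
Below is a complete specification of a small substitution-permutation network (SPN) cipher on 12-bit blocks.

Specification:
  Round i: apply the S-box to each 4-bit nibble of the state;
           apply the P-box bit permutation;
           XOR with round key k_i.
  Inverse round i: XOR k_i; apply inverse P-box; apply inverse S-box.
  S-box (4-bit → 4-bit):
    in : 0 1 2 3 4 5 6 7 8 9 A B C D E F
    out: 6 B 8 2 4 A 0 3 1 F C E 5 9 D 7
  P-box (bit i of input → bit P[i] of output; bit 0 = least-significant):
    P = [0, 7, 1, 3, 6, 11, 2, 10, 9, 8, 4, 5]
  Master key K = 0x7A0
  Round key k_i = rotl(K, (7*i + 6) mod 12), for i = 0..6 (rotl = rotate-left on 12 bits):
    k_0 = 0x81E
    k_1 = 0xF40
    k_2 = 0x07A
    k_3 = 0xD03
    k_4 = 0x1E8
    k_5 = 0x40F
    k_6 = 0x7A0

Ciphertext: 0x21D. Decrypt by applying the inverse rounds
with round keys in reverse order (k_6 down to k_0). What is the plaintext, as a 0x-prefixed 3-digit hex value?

s_0 = ciphertext = 0x21D
s_1 = InvRound(s_0, k_6) = 0xBA1
s_2 = InvRound(s_1, k_5) = 0x1BB
s_3 = InvRound(s_2, k_4) = 0x48C
s_4 = InvRound(s_3, k_3) = 0x309
s_5 = InvRound(s_4, k_2) = 0x98C
s_6 = InvRound(s_5, k_1) = 0x8E5
s_7 = InvRound(s_6, k_0) = 0xA89

0xA89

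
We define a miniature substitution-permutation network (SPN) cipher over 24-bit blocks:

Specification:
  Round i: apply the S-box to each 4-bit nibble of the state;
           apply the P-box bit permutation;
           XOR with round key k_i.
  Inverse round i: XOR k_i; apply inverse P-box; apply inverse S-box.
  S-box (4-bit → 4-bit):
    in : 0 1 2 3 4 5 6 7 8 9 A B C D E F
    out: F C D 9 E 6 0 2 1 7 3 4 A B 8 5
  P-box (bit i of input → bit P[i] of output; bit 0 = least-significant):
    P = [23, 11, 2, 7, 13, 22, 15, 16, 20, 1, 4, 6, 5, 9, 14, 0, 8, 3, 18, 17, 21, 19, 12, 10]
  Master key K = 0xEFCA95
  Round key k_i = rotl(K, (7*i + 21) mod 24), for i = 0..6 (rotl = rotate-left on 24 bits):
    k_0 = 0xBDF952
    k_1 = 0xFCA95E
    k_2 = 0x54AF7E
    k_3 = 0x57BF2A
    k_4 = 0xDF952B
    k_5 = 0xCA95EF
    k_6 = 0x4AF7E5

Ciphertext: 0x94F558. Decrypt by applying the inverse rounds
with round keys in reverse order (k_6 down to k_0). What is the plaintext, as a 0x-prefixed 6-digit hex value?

s_0 = ciphertext = 0x94F558
s_1 = InvRound(s_0, k_6) = 0x74DF72
s_2 = InvRound(s_1, k_5) = 0xA44F60
s_3 = InvRound(s_2, k_4) = 0x9C4D47
s_4 = InvRound(s_3, k_3) = 0x5C0E0F
s_5 = InvRound(s_4, k_2) = 0x7831F6
s_6 = InvRound(s_5, k_1) = 0xB586BD
s_7 = InvRound(s_6, k_0) = 0x4A0C84

0x4A0C84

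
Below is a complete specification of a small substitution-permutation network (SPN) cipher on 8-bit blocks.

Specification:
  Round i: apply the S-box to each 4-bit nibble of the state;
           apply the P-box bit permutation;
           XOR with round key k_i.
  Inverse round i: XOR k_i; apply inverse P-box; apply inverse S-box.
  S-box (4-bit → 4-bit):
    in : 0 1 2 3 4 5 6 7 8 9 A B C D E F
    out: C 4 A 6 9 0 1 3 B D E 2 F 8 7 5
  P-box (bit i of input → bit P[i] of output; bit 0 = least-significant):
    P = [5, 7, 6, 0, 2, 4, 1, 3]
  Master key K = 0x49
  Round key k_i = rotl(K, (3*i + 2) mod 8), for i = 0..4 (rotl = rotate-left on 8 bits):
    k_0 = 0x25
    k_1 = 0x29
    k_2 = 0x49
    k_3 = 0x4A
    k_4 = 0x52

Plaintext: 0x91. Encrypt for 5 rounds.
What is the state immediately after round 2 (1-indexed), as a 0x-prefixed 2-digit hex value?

0xAD

s_0 = plaintext = 0x91
s_1 = Round(s_0, k_0) = 0x6B
s_2 = Round(s_1, k_1) = 0xAD
s_3 = Round(s_2, k_2) = 0x52
s_4 = Round(s_3, k_3) = 0xCB
s_5 = Round(s_4, k_4) = 0xCC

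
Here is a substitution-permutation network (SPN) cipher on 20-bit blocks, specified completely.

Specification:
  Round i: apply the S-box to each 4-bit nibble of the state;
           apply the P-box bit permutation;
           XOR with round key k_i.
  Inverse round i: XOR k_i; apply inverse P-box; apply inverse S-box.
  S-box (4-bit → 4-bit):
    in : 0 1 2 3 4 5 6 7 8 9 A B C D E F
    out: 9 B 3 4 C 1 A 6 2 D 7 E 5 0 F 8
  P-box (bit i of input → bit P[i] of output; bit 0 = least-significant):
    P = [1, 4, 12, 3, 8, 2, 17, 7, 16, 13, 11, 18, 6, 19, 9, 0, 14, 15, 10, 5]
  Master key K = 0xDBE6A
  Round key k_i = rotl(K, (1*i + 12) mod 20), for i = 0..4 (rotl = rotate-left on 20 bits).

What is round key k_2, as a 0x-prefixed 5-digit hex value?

0xAB6F9

K = 0xDBE6A
k_0 = rotl(K, (1*0+12) mod 20) = rotl(K, 12) = 0x6ADBE
k_1 = rotl(K, (1*1+12) mod 20) = rotl(K, 13) = 0xD5B7C
k_2 = rotl(K, (1*2+12) mod 20) = rotl(K, 14) = 0xAB6F9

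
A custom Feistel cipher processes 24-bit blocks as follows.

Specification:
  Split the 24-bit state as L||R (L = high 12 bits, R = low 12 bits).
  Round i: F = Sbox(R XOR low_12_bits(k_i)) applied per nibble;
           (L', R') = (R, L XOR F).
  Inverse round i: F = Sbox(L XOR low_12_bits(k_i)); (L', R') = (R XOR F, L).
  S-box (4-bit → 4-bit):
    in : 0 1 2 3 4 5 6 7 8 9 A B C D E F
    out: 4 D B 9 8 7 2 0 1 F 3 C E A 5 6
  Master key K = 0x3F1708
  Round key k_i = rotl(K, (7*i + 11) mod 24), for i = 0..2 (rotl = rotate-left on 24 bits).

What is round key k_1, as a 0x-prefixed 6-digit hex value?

0x20FC5C

K = 0x3F1708
k_0 = rotl(K, (7*0+11) mod 24) = rotl(K, 11) = 0xB841F8
k_1 = rotl(K, (7*1+11) mod 24) = rotl(K, 18) = 0x20FC5C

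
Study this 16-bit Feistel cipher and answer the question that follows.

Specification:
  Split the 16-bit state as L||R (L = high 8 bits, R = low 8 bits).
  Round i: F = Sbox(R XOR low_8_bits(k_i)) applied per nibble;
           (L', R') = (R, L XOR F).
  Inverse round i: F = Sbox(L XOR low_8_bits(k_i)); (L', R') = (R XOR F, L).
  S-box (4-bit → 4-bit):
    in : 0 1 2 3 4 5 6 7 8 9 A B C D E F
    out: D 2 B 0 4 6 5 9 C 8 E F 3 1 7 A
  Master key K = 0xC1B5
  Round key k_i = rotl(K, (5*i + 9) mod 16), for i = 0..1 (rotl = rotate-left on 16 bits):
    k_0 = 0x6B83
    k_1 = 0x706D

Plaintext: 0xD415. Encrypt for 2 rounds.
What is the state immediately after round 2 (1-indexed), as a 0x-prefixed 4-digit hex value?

s_0 = plaintext = 0xD415
s_1 = Round(s_0, k_0) = 0x1551
s_2 = Round(s_1, k_1) = 0x5116

0x5116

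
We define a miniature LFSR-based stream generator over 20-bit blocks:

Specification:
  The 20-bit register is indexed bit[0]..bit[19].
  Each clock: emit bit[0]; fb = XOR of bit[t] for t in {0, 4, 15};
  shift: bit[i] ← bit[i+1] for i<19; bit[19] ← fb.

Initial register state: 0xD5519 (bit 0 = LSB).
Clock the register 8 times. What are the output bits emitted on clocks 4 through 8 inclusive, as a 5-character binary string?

reg_0 = 0xD5519
clock 1: out=1, reg = 0x6AA8C
clock 2: out=0, reg = 0xB5546
clock 3: out=0, reg = 0x5AAA3
clock 4: out=1, reg = 0x2D551
clock 5: out=1, reg = 0x96AA8
clock 6: out=0, reg = 0x4B554
clock 7: out=0, reg = 0x25AAA
clock 8: out=0, reg = 0x12D55

11000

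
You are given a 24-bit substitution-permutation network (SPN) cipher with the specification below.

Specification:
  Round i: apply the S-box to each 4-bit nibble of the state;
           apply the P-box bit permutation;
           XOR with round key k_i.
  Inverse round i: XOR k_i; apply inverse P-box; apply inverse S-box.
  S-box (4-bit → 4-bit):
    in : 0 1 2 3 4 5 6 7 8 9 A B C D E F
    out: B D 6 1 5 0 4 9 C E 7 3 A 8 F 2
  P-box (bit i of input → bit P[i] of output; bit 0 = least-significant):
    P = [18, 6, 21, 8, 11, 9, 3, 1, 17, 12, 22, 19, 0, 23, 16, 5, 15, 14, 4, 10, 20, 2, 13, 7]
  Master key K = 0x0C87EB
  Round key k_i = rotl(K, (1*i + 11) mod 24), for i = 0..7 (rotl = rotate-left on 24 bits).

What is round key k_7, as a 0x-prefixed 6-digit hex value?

0xAC321F

K = 0x0C87EB
k_0 = rotl(K, (1*0+11) mod 24) = rotl(K, 11) = 0x3F5864
k_1 = rotl(K, (1*1+11) mod 24) = rotl(K, 12) = 0x7EB0C8
k_2 = rotl(K, (1*2+11) mod 24) = rotl(K, 13) = 0xFD6190
k_3 = rotl(K, (1*3+11) mod 24) = rotl(K, 14) = 0xFAC321
k_4 = rotl(K, (1*4+11) mod 24) = rotl(K, 15) = 0xF58643
k_5 = rotl(K, (1*5+11) mod 24) = rotl(K, 16) = 0xEB0C87
k_6 = rotl(K, (1*6+11) mod 24) = rotl(K, 17) = 0xD6190F
k_7 = rotl(K, (1*7+11) mod 24) = rotl(K, 18) = 0xAC321F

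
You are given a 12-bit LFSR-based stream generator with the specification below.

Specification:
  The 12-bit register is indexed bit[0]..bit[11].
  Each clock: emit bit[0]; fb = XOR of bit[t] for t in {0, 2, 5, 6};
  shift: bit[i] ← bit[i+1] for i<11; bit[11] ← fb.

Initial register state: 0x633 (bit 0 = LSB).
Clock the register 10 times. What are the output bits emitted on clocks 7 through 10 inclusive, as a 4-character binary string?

0001

reg_0 = 0x633
clock 1: out=1, reg = 0x319
clock 2: out=1, reg = 0x98C
clock 3: out=0, reg = 0xCC6
clock 4: out=0, reg = 0x663
clock 5: out=1, reg = 0xB31
clock 6: out=1, reg = 0x598
clock 7: out=0, reg = 0x2CC
clock 8: out=0, reg = 0x166
clock 9: out=0, reg = 0x8B3
clock 10: out=1, reg = 0x459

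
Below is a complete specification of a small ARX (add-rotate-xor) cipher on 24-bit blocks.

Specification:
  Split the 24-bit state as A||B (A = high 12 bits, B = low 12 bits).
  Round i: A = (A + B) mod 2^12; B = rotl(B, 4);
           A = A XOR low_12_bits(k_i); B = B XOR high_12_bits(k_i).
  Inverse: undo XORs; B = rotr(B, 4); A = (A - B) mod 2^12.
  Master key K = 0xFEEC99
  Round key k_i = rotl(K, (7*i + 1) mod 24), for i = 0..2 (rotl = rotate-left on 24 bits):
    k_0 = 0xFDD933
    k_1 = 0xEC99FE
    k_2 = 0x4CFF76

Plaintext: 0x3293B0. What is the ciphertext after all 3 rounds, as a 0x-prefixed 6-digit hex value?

0xF1561C

s_0 = plaintext = 0x3293B0
s_1 = Round(s_0, k_0) = 0xFEA4DE
s_2 = Round(s_1, k_1) = 0xD3632D
s_3 = Round(s_2, k_2) = 0xF1561C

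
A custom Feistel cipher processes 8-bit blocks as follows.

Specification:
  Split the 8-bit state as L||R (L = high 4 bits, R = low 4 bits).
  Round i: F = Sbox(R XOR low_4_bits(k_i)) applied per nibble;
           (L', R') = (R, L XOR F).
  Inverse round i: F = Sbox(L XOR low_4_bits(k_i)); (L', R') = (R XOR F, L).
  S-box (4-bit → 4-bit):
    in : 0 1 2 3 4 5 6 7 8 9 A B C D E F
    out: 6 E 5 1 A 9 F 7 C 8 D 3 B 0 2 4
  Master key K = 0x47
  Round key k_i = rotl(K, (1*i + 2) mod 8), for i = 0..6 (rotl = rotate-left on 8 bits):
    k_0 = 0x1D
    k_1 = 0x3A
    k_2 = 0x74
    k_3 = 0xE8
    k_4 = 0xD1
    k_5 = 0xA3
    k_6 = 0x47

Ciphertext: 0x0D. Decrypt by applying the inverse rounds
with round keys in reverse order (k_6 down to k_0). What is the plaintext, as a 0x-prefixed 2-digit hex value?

0xBA

s_0 = ciphertext = 0x0D
s_1 = InvRound(s_0, k_6) = 0xA0
s_2 = InvRound(s_1, k_5) = 0x8A
s_3 = InvRound(s_2, k_4) = 0x28
s_4 = InvRound(s_3, k_3) = 0x52
s_5 = InvRound(s_4, k_2) = 0xC5
s_6 = InvRound(s_5, k_1) = 0xAC
s_7 = InvRound(s_6, k_0) = 0xBA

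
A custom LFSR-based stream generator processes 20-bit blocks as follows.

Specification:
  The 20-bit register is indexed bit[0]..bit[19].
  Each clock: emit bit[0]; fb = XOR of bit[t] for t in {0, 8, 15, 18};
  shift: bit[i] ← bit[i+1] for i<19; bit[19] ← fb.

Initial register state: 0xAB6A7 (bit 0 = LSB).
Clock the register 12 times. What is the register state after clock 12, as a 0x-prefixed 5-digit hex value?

reg_0 = 0xAB6A7
clock 1: out=1, reg = 0x55B53
clock 2: out=1, reg = 0xAADA9
clock 3: out=1, reg = 0xD56D4
clock 4: out=0, reg = 0xEAB6A
clock 5: out=0, reg = 0xF55B5
clock 6: out=1, reg = 0xFAADA
clock 7: out=0, reg = 0x7D56D
clock 8: out=1, reg = 0x3EAB6
clock 9: out=0, reg = 0x9F55B
clock 10: out=1, reg = 0xCFAAD
clock 11: out=1, reg = 0xE7D56
clock 12: out=0, reg = 0x73EAB

0x73EAB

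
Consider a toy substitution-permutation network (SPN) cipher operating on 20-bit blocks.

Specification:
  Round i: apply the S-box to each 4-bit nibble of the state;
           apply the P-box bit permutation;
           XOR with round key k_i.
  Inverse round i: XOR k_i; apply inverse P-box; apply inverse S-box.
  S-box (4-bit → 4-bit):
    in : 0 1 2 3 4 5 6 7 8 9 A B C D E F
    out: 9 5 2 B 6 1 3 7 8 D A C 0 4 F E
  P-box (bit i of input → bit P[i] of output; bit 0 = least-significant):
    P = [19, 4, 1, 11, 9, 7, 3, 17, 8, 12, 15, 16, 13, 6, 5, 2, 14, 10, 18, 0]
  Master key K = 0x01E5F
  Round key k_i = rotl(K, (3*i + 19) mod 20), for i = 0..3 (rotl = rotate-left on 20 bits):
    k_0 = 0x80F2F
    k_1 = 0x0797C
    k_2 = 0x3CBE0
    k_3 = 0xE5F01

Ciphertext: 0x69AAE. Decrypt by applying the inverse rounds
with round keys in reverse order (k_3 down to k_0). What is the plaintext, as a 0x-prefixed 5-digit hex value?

s_0 = ciphertext = 0x69AAE
s_1 = InvRound(s_0, k_3) = 0x3B141
s_2 = InvRound(s_1, k_2) = 0x01268
s_3 = InvRound(s_2, k_1) = 0x5055A
s_4 = InvRound(s_3, k_0) = 0xBF853

0xBF853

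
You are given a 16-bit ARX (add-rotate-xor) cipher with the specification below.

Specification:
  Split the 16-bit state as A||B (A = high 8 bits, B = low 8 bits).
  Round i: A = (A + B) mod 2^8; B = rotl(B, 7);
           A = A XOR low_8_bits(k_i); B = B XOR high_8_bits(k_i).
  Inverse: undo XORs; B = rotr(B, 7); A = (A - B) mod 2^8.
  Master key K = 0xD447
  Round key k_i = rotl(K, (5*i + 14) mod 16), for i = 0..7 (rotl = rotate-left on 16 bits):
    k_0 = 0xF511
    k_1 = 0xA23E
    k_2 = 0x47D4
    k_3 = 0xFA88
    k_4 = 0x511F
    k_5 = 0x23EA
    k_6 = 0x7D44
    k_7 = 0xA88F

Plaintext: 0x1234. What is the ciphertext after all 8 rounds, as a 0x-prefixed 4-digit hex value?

s_0 = plaintext = 0x1234
s_1 = Round(s_0, k_0) = 0x57EF
s_2 = Round(s_1, k_1) = 0x7855
s_3 = Round(s_2, k_2) = 0x19ED
s_4 = Round(s_3, k_3) = 0x8E0C
s_5 = Round(s_4, k_4) = 0x8557
s_6 = Round(s_5, k_5) = 0x3688
s_7 = Round(s_6, k_6) = 0xFA39
s_8 = Round(s_7, k_7) = 0xBC34

0xBC34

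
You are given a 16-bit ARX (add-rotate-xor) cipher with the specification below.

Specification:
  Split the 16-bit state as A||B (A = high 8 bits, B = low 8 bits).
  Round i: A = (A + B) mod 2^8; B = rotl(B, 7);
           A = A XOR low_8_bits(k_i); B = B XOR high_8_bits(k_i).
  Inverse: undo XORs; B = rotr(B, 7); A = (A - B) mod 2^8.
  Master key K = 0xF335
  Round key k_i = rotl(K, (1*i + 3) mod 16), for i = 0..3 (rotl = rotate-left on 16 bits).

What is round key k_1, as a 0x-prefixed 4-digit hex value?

0x335F

K = 0xF335
k_0 = rotl(K, (1*0+3) mod 16) = rotl(K, 3) = 0x99AF
k_1 = rotl(K, (1*1+3) mod 16) = rotl(K, 4) = 0x335F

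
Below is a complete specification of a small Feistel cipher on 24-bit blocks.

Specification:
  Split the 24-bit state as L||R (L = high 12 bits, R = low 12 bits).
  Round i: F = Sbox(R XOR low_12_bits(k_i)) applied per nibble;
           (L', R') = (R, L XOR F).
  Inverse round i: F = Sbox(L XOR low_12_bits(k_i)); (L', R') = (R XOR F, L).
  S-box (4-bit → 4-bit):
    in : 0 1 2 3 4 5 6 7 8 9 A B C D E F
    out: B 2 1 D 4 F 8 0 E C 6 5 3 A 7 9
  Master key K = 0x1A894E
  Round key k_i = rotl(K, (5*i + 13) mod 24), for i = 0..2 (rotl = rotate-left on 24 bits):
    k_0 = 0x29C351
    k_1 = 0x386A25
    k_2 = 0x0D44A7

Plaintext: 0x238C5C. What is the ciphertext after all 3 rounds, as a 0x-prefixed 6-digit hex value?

s_0 = plaintext = 0x238C5C
s_1 = Round(s_0, k_0) = 0xC5CB82
s_2 = Round(s_1, k_1) = 0xB82E3C
s_3 = Round(s_2, k_2) = 0xE3CD47

0xE3CD47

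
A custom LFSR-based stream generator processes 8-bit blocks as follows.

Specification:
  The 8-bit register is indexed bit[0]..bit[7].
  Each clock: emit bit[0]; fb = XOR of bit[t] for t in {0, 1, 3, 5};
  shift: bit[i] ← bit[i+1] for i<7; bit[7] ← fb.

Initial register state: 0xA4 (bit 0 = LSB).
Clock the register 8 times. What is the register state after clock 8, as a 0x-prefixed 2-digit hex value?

reg_0 = 0xA4
clock 1: out=0, reg = 0xD2
clock 2: out=0, reg = 0xE9
clock 3: out=1, reg = 0xF4
clock 4: out=0, reg = 0xFA
clock 5: out=0, reg = 0xFD
clock 6: out=1, reg = 0xFE
clock 7: out=0, reg = 0xFF
clock 8: out=1, reg = 0x7F

0x7F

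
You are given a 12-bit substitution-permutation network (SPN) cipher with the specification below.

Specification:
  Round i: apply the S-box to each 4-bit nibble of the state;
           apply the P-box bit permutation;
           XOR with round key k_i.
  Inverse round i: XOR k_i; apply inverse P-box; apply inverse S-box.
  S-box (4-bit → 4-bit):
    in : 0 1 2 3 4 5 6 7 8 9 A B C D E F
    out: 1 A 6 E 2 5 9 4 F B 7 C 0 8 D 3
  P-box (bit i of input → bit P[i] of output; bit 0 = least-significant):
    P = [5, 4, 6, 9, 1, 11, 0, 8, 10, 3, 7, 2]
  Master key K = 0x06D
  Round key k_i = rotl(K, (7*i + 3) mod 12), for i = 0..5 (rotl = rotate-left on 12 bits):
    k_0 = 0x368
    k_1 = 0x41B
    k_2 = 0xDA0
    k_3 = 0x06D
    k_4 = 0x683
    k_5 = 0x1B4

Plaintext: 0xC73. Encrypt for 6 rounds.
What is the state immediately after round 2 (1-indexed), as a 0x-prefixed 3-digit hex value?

s_0 = plaintext = 0xC73
s_1 = Round(s_0, k_0) = 0x139
s_2 = Round(s_1, k_1) = 0xF26
s_3 = Round(s_2, k_2) = 0x389
s_4 = Round(s_3, k_3) = 0xBD2
s_5 = Round(s_4, k_4) = 0x757
s_6 = Round(s_5, k_5) = 0x177

0xF26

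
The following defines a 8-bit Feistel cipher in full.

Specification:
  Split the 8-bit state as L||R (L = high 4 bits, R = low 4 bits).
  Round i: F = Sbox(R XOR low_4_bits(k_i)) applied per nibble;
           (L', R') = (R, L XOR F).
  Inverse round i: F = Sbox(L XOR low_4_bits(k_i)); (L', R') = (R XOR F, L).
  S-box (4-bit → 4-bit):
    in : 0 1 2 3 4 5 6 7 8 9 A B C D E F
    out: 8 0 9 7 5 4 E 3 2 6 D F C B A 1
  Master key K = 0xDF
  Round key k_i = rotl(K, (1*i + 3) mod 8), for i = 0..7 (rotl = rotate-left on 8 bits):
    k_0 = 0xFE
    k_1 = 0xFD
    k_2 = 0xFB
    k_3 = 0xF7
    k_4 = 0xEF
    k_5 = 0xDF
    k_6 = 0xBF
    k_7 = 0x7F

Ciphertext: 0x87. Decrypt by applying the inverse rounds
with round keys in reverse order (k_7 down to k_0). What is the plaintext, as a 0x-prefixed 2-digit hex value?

0x07

s_0 = ciphertext = 0x87
s_1 = InvRound(s_0, k_7) = 0x48
s_2 = InvRound(s_1, k_6) = 0x74
s_3 = InvRound(s_2, k_5) = 0x67
s_4 = InvRound(s_3, k_4) = 0x16
s_5 = InvRound(s_4, k_3) = 0x81
s_6 = InvRound(s_5, k_2) = 0x68
s_7 = InvRound(s_6, k_1) = 0x76
s_8 = InvRound(s_7, k_0) = 0x07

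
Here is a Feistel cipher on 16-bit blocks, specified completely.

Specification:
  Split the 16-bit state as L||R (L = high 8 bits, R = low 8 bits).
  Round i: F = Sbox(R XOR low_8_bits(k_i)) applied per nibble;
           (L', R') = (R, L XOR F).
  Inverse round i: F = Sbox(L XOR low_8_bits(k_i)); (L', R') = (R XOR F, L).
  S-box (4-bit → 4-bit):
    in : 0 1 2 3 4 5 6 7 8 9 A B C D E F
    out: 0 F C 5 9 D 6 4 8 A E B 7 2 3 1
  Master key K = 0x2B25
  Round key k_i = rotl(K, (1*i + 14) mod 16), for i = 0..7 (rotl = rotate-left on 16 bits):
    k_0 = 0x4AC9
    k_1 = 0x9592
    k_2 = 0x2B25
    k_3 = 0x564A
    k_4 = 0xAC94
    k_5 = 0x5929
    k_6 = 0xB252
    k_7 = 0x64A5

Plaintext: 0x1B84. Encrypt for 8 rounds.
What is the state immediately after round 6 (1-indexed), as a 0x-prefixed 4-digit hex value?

0xAD04

s_0 = plaintext = 0x1B84
s_1 = Round(s_0, k_0) = 0x8489
s_2 = Round(s_1, k_1) = 0x897F
s_3 = Round(s_2, k_2) = 0x7F57
s_4 = Round(s_3, k_3) = 0x578D
s_5 = Round(s_4, k_4) = 0x8DAD
s_6 = Round(s_5, k_5) = 0xAD04
s_7 = Round(s_6, k_6) = 0x047B
s_8 = Round(s_7, k_7) = 0x7B27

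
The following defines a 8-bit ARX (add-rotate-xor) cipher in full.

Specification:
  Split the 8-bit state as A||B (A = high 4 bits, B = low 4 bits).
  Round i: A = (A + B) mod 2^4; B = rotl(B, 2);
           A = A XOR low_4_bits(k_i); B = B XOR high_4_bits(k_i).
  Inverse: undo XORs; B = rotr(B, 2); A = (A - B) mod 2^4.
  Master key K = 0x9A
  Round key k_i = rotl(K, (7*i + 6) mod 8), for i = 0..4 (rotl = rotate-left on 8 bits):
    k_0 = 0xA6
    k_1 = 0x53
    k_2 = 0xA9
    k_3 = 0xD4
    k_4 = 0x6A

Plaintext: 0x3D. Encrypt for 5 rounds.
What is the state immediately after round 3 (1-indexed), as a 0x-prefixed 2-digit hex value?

s_0 = plaintext = 0x3D
s_1 = Round(s_0, k_0) = 0x6D
s_2 = Round(s_1, k_1) = 0x02
s_3 = Round(s_2, k_2) = 0xB2
s_4 = Round(s_3, k_3) = 0x95
s_5 = Round(s_4, k_4) = 0x43

0xB2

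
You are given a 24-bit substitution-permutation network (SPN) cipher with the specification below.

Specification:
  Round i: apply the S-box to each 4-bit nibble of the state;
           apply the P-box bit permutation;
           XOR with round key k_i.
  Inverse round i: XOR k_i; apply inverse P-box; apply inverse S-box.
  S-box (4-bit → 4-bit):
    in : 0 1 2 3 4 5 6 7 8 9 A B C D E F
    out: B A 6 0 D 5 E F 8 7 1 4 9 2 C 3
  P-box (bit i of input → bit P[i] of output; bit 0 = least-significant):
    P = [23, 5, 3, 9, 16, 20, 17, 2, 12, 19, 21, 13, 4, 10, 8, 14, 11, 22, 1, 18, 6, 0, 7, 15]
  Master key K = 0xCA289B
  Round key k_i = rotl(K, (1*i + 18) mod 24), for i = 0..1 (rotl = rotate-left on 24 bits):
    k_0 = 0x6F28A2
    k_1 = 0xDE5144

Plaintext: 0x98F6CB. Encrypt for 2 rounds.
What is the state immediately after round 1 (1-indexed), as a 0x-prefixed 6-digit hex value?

s_0 = plaintext = 0x98F6CB
s_1 = Round(s_0, k_0) = 0x420C7F
s_2 = Round(s_1, k_1) = 0x0DA5B2

0x420C7F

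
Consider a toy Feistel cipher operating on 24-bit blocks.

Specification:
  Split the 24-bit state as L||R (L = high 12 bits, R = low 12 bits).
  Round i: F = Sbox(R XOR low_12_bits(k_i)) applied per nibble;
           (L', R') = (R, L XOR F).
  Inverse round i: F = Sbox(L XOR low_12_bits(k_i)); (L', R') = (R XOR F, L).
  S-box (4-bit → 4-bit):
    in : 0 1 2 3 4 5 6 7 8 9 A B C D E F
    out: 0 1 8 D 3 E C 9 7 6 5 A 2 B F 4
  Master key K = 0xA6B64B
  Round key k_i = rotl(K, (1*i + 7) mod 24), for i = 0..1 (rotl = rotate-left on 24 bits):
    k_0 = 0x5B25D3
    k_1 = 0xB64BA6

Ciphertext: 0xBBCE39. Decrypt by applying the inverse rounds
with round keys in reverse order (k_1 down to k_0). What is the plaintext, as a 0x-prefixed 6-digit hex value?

s_0 = ciphertext = 0xBBCE39
s_1 = InvRound(s_0, k_1) = 0xE2CBBC
s_2 = InvRound(s_1, k_0) = 0x1F8E2C

0x1F8E2C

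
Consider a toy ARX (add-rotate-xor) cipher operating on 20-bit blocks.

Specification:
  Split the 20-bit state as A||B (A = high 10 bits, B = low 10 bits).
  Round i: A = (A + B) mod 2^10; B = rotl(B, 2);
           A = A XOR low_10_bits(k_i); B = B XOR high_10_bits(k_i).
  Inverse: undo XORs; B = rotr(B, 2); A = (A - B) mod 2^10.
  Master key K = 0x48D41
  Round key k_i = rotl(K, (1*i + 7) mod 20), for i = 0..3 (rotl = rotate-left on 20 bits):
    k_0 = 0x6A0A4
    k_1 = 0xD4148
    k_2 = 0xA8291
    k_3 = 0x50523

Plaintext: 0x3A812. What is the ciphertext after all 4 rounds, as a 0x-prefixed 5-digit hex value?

0x65ED0

s_0 = plaintext = 0x3A812
s_1 = Round(s_0, k_0) = 0x161E0
s_2 = Round(s_1, k_1) = 0xDC0D1
s_3 = Round(s_2, k_2) = 0xB41E4
s_4 = Round(s_3, k_3) = 0x65ED0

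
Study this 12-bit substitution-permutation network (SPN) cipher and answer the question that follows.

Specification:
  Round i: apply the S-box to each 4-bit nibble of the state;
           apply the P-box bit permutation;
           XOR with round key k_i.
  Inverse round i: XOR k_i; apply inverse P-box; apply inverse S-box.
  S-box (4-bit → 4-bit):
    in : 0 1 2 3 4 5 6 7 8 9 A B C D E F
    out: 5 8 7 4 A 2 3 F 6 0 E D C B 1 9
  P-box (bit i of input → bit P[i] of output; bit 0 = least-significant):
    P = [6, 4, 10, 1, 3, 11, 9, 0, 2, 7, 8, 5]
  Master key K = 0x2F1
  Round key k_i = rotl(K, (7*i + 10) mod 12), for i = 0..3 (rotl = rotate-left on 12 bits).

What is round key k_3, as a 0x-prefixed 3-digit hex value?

K = 0x2F1
k_0 = rotl(K, (7*0+10) mod 12) = rotl(K, 10) = 0x4BC
k_1 = rotl(K, (7*1+10) mod 12) = rotl(K, 5) = 0xE25
k_2 = rotl(K, (7*2+10) mod 12) = rotl(K, 0) = 0x2F1
k_3 = rotl(K, (7*3+10) mod 12) = rotl(K, 7) = 0x897

0x897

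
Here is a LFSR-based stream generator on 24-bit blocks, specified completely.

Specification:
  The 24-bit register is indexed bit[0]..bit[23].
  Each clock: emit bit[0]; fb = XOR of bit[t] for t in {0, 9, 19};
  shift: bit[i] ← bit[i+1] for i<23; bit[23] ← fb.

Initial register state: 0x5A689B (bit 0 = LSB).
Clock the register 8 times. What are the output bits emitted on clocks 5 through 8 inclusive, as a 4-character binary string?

1001

reg_0 = 0x5A689B
clock 1: out=1, reg = 0x2D344D
clock 2: out=1, reg = 0x169A26
clock 3: out=0, reg = 0x8B4D13
clock 4: out=1, reg = 0x45A689
clock 5: out=1, reg = 0x22D344
clock 6: out=0, reg = 0x9169A2
clock 7: out=0, reg = 0x48B4D1
clock 8: out=1, reg = 0x245A68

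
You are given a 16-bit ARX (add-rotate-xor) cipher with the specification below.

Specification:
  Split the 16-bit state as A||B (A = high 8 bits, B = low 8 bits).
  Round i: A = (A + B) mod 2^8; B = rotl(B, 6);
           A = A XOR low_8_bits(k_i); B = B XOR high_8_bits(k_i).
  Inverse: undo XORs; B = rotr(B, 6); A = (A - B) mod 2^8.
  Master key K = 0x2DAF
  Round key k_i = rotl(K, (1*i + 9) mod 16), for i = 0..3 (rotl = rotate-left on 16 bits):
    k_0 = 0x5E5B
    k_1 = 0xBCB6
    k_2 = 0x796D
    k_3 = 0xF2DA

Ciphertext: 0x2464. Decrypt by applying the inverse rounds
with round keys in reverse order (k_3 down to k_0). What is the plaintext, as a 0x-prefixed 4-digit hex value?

0x167A

s_0 = ciphertext = 0x2464
s_1 = InvRound(s_0, k_3) = 0xA45A
s_2 = InvRound(s_1, k_2) = 0x3D8C
s_3 = InvRound(s_2, k_1) = 0xCBC0
s_4 = InvRound(s_3, k_0) = 0x167A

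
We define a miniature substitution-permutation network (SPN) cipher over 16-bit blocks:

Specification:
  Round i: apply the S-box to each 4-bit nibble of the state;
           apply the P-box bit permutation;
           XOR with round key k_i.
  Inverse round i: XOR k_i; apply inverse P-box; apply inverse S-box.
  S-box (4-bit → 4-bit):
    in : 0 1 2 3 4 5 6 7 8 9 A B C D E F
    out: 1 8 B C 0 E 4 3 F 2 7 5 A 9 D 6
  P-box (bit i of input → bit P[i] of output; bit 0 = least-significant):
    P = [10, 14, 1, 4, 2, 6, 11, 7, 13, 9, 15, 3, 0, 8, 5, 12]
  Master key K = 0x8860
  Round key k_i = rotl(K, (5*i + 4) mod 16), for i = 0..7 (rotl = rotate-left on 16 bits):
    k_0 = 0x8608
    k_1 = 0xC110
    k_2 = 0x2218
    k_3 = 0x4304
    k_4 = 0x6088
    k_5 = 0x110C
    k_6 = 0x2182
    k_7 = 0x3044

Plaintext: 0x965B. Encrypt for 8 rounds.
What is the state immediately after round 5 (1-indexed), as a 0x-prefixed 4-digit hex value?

0xAA0D

s_0 = plaintext = 0x965B
s_1 = Round(s_0, k_0) = 0x0BCA
s_2 = Round(s_1, k_1) = 0x25D3
s_3 = Round(s_2, k_2) = 0xB187
s_4 = Round(s_3, k_3) = 0x0FE9
s_5 = Round(s_4, k_4) = 0xAA0D
s_6 = Round(s_5, k_5) = 0xB639
s_7 = Round(s_6, k_6) = 0xE923
s_8 = Round(s_7, k_7) = 0x22B3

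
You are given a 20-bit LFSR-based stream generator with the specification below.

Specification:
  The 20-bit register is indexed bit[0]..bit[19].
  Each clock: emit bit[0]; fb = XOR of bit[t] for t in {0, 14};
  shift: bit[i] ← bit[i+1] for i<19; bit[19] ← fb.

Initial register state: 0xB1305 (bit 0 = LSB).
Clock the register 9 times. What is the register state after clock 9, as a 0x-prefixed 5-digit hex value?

reg_0 = 0xB1305
clock 1: out=1, reg = 0xD8982
clock 2: out=0, reg = 0x6C4C1
clock 3: out=1, reg = 0x36260
clock 4: out=0, reg = 0x9B130
clock 5: out=0, reg = 0x4D898
clock 6: out=0, reg = 0xA6C4C
clock 7: out=0, reg = 0xD3626
clock 8: out=0, reg = 0x69B13
clock 9: out=1, reg = 0xB4D89

0xB4D89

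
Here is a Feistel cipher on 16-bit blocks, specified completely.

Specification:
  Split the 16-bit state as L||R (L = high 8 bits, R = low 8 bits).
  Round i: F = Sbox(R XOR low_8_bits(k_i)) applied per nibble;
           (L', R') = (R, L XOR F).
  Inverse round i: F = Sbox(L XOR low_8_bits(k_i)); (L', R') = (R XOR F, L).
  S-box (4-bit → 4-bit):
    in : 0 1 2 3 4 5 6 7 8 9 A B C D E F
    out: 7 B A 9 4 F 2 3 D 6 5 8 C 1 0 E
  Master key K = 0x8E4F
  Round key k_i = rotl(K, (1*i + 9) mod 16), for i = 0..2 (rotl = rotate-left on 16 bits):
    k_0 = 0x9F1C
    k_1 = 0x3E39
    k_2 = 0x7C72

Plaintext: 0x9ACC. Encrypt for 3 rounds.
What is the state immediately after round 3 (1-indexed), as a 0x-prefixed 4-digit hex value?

s_0 = plaintext = 0x9ACC
s_1 = Round(s_0, k_0) = 0xCC8D
s_2 = Round(s_1, k_1) = 0x8D48
s_3 = Round(s_2, k_2) = 0x4818

0x4818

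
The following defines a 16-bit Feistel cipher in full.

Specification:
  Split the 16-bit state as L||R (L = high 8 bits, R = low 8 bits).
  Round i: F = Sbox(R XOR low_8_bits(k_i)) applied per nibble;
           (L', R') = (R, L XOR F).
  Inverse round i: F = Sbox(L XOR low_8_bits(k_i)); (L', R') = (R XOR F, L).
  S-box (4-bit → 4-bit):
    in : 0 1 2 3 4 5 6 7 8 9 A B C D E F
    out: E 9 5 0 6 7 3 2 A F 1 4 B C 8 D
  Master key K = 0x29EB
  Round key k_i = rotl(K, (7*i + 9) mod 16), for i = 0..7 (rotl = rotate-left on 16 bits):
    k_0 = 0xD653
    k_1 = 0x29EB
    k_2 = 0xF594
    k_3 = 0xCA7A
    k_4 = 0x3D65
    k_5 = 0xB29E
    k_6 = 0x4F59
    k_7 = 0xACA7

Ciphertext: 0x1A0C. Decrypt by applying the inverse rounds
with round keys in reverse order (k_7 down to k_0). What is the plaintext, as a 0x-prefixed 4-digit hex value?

s_0 = ciphertext = 0x1A0C
s_1 = InvRound(s_0, k_7) = 0x401A
s_2 = InvRound(s_1, k_6) = 0x8540
s_3 = InvRound(s_2, k_5) = 0xD485
s_4 = InvRound(s_3, k_4) = 0xCCD4
s_5 = InvRound(s_4, k_3) = 0x97CC
s_6 = InvRound(s_5, k_2) = 0x2C97
s_7 = InvRound(s_6, k_1) = 0x252C
s_8 = InvRound(s_7, k_0) = 0x0F25

0x0F25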